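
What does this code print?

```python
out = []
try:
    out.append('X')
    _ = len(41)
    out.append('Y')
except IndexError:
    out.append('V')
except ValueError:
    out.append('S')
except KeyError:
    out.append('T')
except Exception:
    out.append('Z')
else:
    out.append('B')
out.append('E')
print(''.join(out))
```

Execution trace: 'X' (try body) → 'Z' (except Exception) → 'E' (after the try/except). Output: XZE

Answer: XZE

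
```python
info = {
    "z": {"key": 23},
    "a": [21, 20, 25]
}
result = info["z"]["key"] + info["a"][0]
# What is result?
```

Trace:
`info = { ...` → info = {'z': {'key': 23}, 'a': [21, 20, 25]}
`result = info["z"]["key"] + info["a"][0]` → result = 44
So result = 44

Answer: 44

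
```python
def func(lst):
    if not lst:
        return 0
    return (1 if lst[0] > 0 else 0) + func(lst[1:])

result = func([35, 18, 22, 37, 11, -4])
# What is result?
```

Count of positive elements in [35, 18, 22, 37, 11, -4] = 5

Answer: 5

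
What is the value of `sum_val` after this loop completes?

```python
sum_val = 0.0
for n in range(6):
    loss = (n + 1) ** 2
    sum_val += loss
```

Sum of squared losses 1² + 2² + ... + 6²
`sum_val` takes the values: 0.0 → 1.0 → 5.0 → 14.0 → 30.0 → 55.0 → 91.0

Answer: 91.0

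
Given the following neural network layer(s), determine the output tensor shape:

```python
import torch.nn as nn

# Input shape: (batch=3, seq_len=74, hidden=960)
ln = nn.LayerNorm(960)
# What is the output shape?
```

Input: (3, 74, 960) -> Output: (3, 74, 960)

Answer: (3, 74, 960)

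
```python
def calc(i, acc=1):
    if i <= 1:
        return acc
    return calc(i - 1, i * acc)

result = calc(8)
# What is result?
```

Accumulator trace (n, acc): (8, 1) -> (7, 8) -> (6, 56) -> (5, 336) -> (4, 1680) -> (3, 6720) -> (2, 20160) -> (1, 40320) -> return 40320

Answer: 40320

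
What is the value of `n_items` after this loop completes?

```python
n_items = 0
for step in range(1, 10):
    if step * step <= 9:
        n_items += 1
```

Count numbers where step² ≤ 9
`n_items` takes the values: 0 → 1 → 2 → 3

Answer: 3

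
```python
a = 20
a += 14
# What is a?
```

Trace:
`a = 20` → a = 20
`a += 14` → a = 34
So a = 34

Answer: 34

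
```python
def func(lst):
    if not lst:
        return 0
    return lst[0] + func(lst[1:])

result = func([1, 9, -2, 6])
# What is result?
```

1 + 9 + (-2) + 6 + 0 = 14

Answer: 14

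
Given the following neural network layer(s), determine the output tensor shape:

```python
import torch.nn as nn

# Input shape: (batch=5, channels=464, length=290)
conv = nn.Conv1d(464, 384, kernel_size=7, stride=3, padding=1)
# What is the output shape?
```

Input: (5, 464, 290) -> Output: (5, 384, 96)

Answer: (5, 384, 96)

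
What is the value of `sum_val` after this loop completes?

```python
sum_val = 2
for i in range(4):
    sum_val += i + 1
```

Start at 2, add 1 to 4 = 12
`sum_val` takes the values: 2 → 3 → 5 → 8 → 12

Answer: 12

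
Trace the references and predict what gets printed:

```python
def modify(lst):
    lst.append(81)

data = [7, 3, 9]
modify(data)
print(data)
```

Key concept: function modifies passed list.
Step by step:
`data = [7, 3, 9]` → data = [7, 3, 9]
`modify(data)` → data = [7, 3, 9, 81]
`print(data)` → prints [7, 3, 9, 81]

Answer: [7, 3, 9, 81]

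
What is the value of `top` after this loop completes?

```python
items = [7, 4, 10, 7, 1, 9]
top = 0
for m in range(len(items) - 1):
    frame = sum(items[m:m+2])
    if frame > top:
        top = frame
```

Max sum of 2-element window in [7, 4, 10, 7, 1, 9]
`top` takes the values: 0 → 11 → 14 → 17

Answer: 17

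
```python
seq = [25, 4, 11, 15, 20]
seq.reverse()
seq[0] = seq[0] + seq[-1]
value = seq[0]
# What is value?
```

Trace:
`seq = [25, 4, 11, 15, 20]` → seq = [25, 4, 11, 15, 20]
`seq.reverse()` → seq = [20, 15, 11, 4, 25]
`seq[0] = seq[0] + seq[-1]` → seq = [45, 15, 11, 4, 25]
`value = seq[0]` → value = 45
So value = 45

Answer: 45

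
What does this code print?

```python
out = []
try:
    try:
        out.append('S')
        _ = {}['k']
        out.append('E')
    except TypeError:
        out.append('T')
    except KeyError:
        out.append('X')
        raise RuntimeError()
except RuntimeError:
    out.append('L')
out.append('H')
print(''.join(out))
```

Execution trace: 'S' (inner try body) → 'X' (inner except KeyError) → 'L' (outer except RuntimeError) → 'H' (after the try/except). Output: SXLH

Answer: SXLH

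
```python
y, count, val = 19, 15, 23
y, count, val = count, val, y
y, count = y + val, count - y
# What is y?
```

Trace:
`y, count, val = 19, 15, 23` → y = 19; count = 15; val = 23
`y, count, val = count, val, y` → y = 15; count = 23; val = 19
`y, count = y + val, count - y` → y = 34; count = 8
So y = 34

Answer: 34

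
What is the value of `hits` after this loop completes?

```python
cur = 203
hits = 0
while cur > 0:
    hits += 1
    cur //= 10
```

Count digits by repeated division by 10
`hits` takes the values: 0 → 1 → 2 → 3

Answer: 3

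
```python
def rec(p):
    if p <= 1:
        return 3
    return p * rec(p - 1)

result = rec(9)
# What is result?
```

rec(9) = 9 * 8 * 7 * 6 * 5 * 4 * 3 * 2 * 3 = 1088640

Answer: 1088640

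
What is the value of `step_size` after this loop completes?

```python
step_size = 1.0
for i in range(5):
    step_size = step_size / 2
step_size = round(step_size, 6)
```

Halving LR 5 times: 1 / 2^5
`step_size` takes the values: 1.0 → 0.5 → 0.25 → 0.125 → 0.0625 → 0.03125

Answer: 0.03125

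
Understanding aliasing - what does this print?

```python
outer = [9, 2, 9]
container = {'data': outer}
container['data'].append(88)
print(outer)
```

Key concept: dict holds reference to list.
Step by step:
`outer = [9, 2, 9]` → outer = [9, 2, 9]
`container = {'data': outer}` → container = {'data': [9, 2, 9]}
`container['data'].append(88)` → outer = [9, 2, 9, 88]; container = {'data': [9, 2, 9, 88]}
`print(outer)` → prints [9, 2, 9, 88]

Answer: [9, 2, 9, 88]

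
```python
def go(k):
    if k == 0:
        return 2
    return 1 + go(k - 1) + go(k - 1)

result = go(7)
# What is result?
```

go(k) = 1 + 2·go(k-1), go(0)=2. Closed form: (2+1)·2^7 - 1 = 383.

Answer: 383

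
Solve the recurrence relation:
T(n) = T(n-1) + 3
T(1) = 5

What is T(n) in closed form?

Unrolling: T(n) = T(1) + 3·(n-1) = 5 + 3(n-1) = 3n + 2.

Answer: T(n) = 3n + 2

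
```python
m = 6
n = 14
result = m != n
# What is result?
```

Trace:
`m = 6` → m = 6
`n = 14` → n = 14
`result = m != n` → result = True
So result = True

Answer: True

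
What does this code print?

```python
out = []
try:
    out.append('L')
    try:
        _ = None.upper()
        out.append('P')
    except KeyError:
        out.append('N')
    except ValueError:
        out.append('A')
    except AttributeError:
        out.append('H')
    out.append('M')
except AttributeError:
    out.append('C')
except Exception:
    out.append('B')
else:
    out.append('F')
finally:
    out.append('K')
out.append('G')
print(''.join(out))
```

Execution trace: 'L' (try body) → 'H' (inner except AttributeError) → 'M' (try body, no exception) → 'F' (else) → 'K' (finally) → 'G' (after the try/except). Output: LHMFKG

Answer: LHMFKG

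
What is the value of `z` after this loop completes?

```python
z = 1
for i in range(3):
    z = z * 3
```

Multiply by 3, 3 times: 1 * 3^3 = 27
`z` takes the values: 1 → 3 → 9 → 27

Answer: 27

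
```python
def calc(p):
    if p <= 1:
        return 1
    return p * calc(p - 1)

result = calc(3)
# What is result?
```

calc(3) = 3 * 2 * 1 = 6

Answer: 6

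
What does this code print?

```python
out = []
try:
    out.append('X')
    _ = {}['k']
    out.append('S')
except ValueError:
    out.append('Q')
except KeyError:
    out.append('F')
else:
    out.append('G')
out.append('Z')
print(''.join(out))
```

Execution trace: 'X' (try body) → 'F' (except KeyError) → 'Z' (after the try/except). Output: XFZ

Answer: XFZ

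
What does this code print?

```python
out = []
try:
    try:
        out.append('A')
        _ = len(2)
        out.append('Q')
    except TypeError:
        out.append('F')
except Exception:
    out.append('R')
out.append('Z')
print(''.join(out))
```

Execution trace: 'A' (inner try body) → 'F' (inner except TypeError) → 'Z' (after the try/except). Output: AFZ

Answer: AFZ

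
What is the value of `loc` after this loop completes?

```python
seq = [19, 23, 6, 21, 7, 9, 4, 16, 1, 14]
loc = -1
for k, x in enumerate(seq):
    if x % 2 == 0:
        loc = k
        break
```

First even number index in [19, 23, 6, 21, 7, 9, 4, 16, 1, 14]
`loc` takes the values: -1 → 2

Answer: 2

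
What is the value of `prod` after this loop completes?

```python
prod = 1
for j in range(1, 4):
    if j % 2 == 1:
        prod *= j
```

Product of odd numbers 1 to 3
`prod` takes the values: 1 → 3

Answer: 3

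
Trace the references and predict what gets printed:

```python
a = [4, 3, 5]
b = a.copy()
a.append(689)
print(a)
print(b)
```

Key concept: list.copy() creates independent copy.
Step by step:
`a = [4, 3, 5]` → a = [4, 3, 5]
`b = a.copy()` → b = [4, 3, 5]
`a.append(689)` → a = [4, 3, 5, 689]
`print(a)` → prints [4, 3, 5, 689]
`print(b)` → prints [4, 3, 5]

Answer:
[4, 3, 5, 689]
[4, 3, 5]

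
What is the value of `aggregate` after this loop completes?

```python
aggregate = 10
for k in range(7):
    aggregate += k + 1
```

Start at 10, add 1 to 7 = 38
`aggregate` takes the values: 10 → 11 → 13 → 16 → 20 → 25 → 31 → 38

Answer: 38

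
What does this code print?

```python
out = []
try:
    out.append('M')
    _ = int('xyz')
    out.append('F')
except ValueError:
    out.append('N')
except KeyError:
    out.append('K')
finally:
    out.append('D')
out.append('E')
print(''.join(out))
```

Execution trace: 'M' (try body) → 'N' (except ValueError) → 'D' (finally) → 'E' (after the try/except). Output: MNDE

Answer: MNDE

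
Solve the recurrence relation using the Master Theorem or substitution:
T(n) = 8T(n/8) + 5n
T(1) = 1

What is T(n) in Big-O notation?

By Master Theorem: a=8, b=8, f(n)=5n. Since log_8(8) = 1 and f(n) = Θ(n^1), Case 2 applies. T(n) = O(n log n).

Answer: O(n log n)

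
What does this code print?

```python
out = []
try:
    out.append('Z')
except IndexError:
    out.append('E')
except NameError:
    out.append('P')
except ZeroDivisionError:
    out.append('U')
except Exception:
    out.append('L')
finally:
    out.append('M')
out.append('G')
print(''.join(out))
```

Execution trace: 'Z' (try body, no exception) → 'M' (finally) → 'G' (after the try/except). Output: ZMG

Answer: ZMG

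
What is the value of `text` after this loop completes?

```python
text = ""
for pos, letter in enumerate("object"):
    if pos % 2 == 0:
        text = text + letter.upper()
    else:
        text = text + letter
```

Uppercase even positions in 'object'
`text` takes the values: "" → "O" → "Ob" → "ObJ" → "ObJe" → "ObJeC" → "ObJeCt"

Answer: "ObJeCt"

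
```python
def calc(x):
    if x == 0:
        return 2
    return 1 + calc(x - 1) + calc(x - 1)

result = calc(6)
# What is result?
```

calc(x) = 1 + 2·calc(x-1), calc(0)=2. Closed form: (2+1)·2^6 - 1 = 191.

Answer: 191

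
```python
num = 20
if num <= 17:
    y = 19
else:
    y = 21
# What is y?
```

Trace:
`num = 20` → num = 20
`if num <= 17: ...` → num <= 17 is False, take else branch → y = 21
So y = 21

Answer: 21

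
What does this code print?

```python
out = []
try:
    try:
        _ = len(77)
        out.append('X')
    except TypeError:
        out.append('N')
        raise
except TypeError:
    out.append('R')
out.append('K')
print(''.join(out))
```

Execution trace: 'N' (except TypeError) → 'R' (outer except TypeError) → 'K' (after the try/except). Output: NRK

Answer: NRK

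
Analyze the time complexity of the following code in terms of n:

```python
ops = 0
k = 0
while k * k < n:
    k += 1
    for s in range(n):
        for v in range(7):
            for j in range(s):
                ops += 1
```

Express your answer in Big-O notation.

Each loop level contributes: √n × n × 1 × n. Multiplying the contributions gives O(n^2√n).

Answer: O(n^2√n)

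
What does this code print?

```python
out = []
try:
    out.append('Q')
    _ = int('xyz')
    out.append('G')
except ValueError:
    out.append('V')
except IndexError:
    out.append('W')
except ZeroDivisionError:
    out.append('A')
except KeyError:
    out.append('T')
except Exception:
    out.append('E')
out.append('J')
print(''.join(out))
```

Execution trace: 'Q' (try body) → 'V' (except ValueError) → 'J' (after the try/except). Output: QVJ

Answer: QVJ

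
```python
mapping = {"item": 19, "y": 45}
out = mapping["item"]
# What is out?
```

Trace:
`mapping = {"item": 19, "y": 45}` → mapping = {'item': 19, 'y': 45}
`out = mapping["item"]` → out = 19
So out = 19

Answer: 19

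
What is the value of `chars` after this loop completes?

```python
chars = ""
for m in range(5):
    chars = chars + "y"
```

Repeat 'y' 5 times
`chars` takes the values: "" → "y" → "yy" → "yyy" → "yyyy" → "yyyyy"

Answer: "yyyyy"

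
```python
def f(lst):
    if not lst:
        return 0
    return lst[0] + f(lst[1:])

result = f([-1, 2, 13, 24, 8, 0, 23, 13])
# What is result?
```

(-1) + 2 + 13 + 24 + 8 + 0 + 23 + 13 + 0 = 82

Answer: 82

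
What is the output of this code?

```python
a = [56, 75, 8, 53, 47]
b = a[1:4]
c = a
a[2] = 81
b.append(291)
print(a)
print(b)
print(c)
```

Key concept: slice vs alias.
Step by step:
`a = [56, 75, 8, 53, 47]` → a = [56, 75, 8, 53, 47]
`b = a[1:4]` → b = [75, 8, 53]
`c = a` → c = [56, 75, 8, 53, 47] (same object as a)
`a[2] = 81` → a = [56, 75, 81, 53, 47] (same object as c); c = [56, 75, 81, 53, 47] (same object as a)
`b.append(291)` → b = [75, 8, 53, 291]
`print(a)` → prints [56, 75, 81, 53, 47]
`print(b)` → prints [75, 8, 53, 291]
`print(c)` → prints [56, 75, 81, 53, 47]

Answer:
[56, 75, 81, 53, 47]
[75, 8, 53, 291]
[56, 75, 81, 53, 47]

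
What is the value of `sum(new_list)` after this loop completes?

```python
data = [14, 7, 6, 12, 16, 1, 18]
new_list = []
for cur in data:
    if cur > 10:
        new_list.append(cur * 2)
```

Sum of doubled values > 10
`new_list` takes the values: [] → [28] → [28, 24] → [28, 24, 32] → [28, 24, 32, 36]
So `sum(new_list)` = 120

Answer: 120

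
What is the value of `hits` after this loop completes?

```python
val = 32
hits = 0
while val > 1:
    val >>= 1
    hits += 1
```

Count right shifts until 1
`hits` takes the values: 0 → 1 → 2 → 3 → 4 → 5

Answer: 5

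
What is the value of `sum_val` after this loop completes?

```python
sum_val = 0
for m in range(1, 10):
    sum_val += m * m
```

Sum of squares 1² to 9² = 285
`sum_val` takes the values: 0 → 1 → 5 → 14 → 30 → 55 → 91 → 140 → 204 → 285

Answer: 285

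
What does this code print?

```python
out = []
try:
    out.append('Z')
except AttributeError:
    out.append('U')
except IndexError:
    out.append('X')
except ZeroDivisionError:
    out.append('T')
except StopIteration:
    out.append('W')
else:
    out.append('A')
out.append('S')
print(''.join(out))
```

Execution trace: 'Z' (try body, no exception) → 'A' (else) → 'S' (after the try/except). Output: ZAS

Answer: ZAS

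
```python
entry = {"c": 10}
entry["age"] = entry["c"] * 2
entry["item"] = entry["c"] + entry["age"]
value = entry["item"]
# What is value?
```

Trace:
`entry = {"c": 10}` → entry = {'c': 10}
`entry["age"] = entry["c"] * 2` → entry = {'c': 10, 'age': 20}
`entry["item"] = entry["c"] + entry["age"]` → entry = {'c': 10, 'age': 20, 'item': 30}
`value = entry["item"]` → value = 30
So value = 30

Answer: 30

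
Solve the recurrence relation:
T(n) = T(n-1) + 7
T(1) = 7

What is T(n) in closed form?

Unrolling: T(n) = T(1) + 7·(n-1) = 7 + 7(n-1) = 7n.

Answer: T(n) = 7n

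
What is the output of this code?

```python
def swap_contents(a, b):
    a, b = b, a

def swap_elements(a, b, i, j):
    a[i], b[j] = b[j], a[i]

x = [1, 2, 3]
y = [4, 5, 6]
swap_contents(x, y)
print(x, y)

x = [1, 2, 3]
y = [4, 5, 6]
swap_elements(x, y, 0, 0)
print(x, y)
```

Key concept: parameter rebinding vs mutation.
Step by step:
`x = [1, 2, 3]` → x = [1, 2, 3]
`y = [4, 5, 6]` → y = [4, 5, 6]
`swap_contents(x, y)` → no visible change to tracked variables
`print(x, y)` → prints [1, 2, 3] [4, 5, 6]
`x = [1, 2, 3]` → x = [1, 2, 3]
`y = [4, 5, 6]` → y = [4, 5, 6]
`swap_elements(x, y, 0, 0)` → x = [4, 2, 3]; y = [1, 5, 6]
`print(x, y)` → prints [4, 2, 3] [1, 5, 6]

Answer:
[1, 2, 3] [4, 5, 6]
[4, 2, 3] [1, 5, 6]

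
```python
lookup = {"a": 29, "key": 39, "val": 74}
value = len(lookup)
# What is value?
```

Trace:
`lookup = {"a": 29, "key": 39, "val": 74}` → lookup = {'a': 29, 'key': 39, 'val': 74}
`value = len(lookup)` → value = 3
So value = 3

Answer: 3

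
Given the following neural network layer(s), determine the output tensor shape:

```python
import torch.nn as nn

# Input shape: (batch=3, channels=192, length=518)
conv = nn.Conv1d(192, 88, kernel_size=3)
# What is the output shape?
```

Input: (3, 192, 518) -> Output: (3, 88, 516)

Answer: (3, 88, 516)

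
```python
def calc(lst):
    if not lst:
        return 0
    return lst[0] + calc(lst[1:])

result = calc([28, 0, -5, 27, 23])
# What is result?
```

28 + 0 + (-5) + 27 + 23 + 0 = 73

Answer: 73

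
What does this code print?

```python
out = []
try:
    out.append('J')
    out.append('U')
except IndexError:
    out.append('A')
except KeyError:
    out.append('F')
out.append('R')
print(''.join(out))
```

Execution trace: 'J' (try body) → 'U' (try body, no exception) → 'R' (after the try/except). Output: JUR

Answer: JUR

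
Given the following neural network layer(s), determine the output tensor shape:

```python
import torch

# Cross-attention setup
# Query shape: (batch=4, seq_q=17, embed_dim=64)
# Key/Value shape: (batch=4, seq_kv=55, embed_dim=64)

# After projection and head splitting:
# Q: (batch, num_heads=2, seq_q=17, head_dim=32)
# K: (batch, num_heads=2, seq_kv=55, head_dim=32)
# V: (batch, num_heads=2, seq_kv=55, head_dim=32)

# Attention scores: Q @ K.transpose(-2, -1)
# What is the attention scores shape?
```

Input: (4, 17, 64) -> Output: (4, 2, 17, 55)

Answer: (4, 2, 17, 55)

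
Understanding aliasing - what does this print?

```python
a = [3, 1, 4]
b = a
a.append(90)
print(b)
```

Key concept: basic list aliasing.
Step by step:
`a = [3, 1, 4]` → a = [3, 1, 4]
`b = a` → b = [3, 1, 4] (same object as a)
`a.append(90)` → a = [3, 1, 4, 90] (same object as b); b = [3, 1, 4, 90] (same object as a)
`print(b)` → prints [3, 1, 4, 90]

Answer: [3, 1, 4, 90]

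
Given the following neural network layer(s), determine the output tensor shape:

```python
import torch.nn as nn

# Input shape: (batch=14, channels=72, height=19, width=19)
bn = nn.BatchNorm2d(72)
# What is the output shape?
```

Input: (14, 72, 19, 19) -> Output: (14, 72, 19, 19)

Answer: (14, 72, 19, 19)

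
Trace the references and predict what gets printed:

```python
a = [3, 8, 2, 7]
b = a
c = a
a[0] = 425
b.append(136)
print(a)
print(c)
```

Key concept: multiple aliases.
Step by step:
`a = [3, 8, 2, 7]` → a = [3, 8, 2, 7]
`b = a` → b = [3, 8, 2, 7] (same object as a)
`c = a` → c = [3, 8, 2, 7] (same object as a, b)
`a[0] = 425` → a = [425, 8, 2, 7] (same object as b, c); b = [425, 8, 2, 7] (same object as a, c); c = [425, 8, 2, 7] (same object as a, b)
`b.append(136)` → a = [425, 8, 2, 7, 136] (same object as b, c); b = [425, 8, 2, 7, 136] (same object as a, c); c = [425, 8, 2, 7, 136] (same object as a, b)
`print(a)` → prints [425, 8, 2, 7, 136]
`print(c)` → prints [425, 8, 2, 7, 136]

Answer:
[425, 8, 2, 7, 136]
[425, 8, 2, 7, 136]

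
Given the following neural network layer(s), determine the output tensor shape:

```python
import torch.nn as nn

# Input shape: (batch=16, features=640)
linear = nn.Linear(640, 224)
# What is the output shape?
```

Input: (16, 640) -> Output: (16, 224)

Answer: (16, 224)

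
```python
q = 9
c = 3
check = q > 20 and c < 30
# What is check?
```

Trace:
`q = 9` → q = 9
`c = 3` → c = 3
`check = q > 20 and c < 30` → check = False
So check = False

Answer: False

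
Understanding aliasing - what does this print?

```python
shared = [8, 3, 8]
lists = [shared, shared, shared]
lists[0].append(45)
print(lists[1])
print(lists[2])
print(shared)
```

Key concept: list of same reference.
Step by step:
`shared = [8, 3, 8]` → shared = [8, 3, 8]
`lists = [shared, shared, shared]` → lists = [[8, 3, 8], [8, 3, 8], [8, 3, 8]]
`lists[0].append(45)` → shared = [8, 3, 8, 45]; lists = [[8, 3, 8, 45], [8, 3, 8, 45], [8, 3, 8, 45]]
`print(lists[1])` → prints [8, 3, 8, 45]
`print(lists[2])` → prints [8, 3, 8, 45]
`print(shared)` → prints [8, 3, 8, 45]

Answer:
[8, 3, 8, 45]
[8, 3, 8, 45]
[8, 3, 8, 45]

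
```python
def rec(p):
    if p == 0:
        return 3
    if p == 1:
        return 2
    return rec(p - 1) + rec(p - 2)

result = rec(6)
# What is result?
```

Build up from base cases: rec(0)=3, rec(1)=2, rec(2)=5, rec(3)=7, rec(4)=12, rec(5)=19, rec(6)=31

Answer: 31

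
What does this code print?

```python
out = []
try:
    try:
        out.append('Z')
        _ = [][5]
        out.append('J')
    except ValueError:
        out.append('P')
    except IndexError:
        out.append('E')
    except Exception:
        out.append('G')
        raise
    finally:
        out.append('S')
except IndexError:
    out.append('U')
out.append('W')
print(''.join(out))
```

Execution trace: 'Z' (inner try body) → 'E' (inner except IndexError) → 'S' (inner finally) → 'W' (after the try/except). Output: ZESW

Answer: ZESW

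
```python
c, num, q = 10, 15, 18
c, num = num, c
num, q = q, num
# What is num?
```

Trace:
`c, num, q = 10, 15, 18` → c = 10; num = 15; q = 18
`c, num = num, c` → c = 15; num = 10
`num, q = q, num` → num = 18; q = 10
So num = 18

Answer: 18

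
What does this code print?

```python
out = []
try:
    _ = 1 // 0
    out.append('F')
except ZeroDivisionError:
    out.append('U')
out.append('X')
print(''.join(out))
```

Execution trace: 'U' (except ZeroDivisionError) → 'X' (after the try/except). Output: UX

Answer: UX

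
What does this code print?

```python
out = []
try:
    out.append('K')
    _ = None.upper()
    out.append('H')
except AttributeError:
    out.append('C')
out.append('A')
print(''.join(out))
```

Execution trace: 'K' (try body) → 'C' (except AttributeError) → 'A' (after the try/except). Output: KCA

Answer: KCA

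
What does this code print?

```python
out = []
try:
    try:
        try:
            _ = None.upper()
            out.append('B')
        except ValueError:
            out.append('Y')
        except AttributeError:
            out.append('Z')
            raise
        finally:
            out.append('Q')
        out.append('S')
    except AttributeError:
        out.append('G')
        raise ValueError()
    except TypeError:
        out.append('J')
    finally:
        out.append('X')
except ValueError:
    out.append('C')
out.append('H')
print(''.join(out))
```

Execution trace: 'Z' (inner except AttributeError) → 'Q' (inner finally) → 'G' (except AttributeError) → 'X' (finally) → 'C' (outer except ValueError) → 'H' (after the try/except). Output: ZQGXCH

Answer: ZQGXCH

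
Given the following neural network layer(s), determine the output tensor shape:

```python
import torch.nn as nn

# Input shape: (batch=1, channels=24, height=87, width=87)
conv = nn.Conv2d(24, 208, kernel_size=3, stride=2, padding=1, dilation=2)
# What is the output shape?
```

Input: (1, 24, 87, 87) -> Output: (1, 208, 43, 43)

Answer: (1, 208, 43, 43)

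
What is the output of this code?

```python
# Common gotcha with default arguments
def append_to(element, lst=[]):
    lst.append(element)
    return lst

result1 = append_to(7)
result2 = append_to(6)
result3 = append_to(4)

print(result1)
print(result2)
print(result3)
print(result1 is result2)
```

Key concept: mutable default argument gotcha.
Step by step:
`result1 = append_to(7)` → result1 = [7]
`result2 = append_to(6)` → result1 = [7, 6] (same object as result2); result2 = [7, 6] (same object as result1)
`result3 = append_to(4)` → result1 = [7, 6, 4] (same object as result2, result3); result2 = [7, 6, 4] (same object as result1, result3); result3 = [7, 6, 4] (same object as result1, result2)
`print(result1)` → prints [7, 6, 4]
`print(result2)` → prints [7, 6, 4]
`print(result3)` → prints [7, 6, 4]
`print(result1 is result2)` → prints True

Answer:
[7, 6, 4]
[7, 6, 4]
[7, 6, 4]
True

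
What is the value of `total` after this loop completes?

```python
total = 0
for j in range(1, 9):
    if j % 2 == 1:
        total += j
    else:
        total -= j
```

Add odd, subtract even
`total` takes the values: 0 → 1 → -1 → 2 → -2 → 3 → -3 → 4 → -4

Answer: -4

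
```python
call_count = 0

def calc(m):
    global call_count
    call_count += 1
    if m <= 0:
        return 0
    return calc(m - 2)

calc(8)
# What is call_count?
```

Linear recursion stepping by 2: 5 calls from m=8 down to ≤0.

Answer: 5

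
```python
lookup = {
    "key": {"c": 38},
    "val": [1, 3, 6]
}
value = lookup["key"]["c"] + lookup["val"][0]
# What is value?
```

Trace:
`lookup = { ...` → lookup = {'key': {'c': 38}, 'val': [1, 3, 6]}
`value = lookup["key"]["c"] + lookup["val"][0]` → value = 39
So value = 39

Answer: 39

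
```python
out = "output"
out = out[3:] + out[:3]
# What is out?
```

Trace:
`out = "output"` → out = 'output'
`out = out[3:] + out[:3]` → out = 'putout'
So out = 'putout'

Answer: 'putout'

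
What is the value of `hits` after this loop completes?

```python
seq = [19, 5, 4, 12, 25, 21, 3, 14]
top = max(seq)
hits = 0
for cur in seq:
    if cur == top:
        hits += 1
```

Count of max value 25 in [19, 5, 4, 12, 25, 21, 3, 14]
`hits` takes the values: 0 → 1

Answer: 1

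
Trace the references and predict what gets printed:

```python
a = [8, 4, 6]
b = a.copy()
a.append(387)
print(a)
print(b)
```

Key concept: list.copy() creates independent copy.
Step by step:
`a = [8, 4, 6]` → a = [8, 4, 6]
`b = a.copy()` → b = [8, 4, 6]
`a.append(387)` → a = [8, 4, 6, 387]
`print(a)` → prints [8, 4, 6, 387]
`print(b)` → prints [8, 4, 6]

Answer:
[8, 4, 6, 387]
[8, 4, 6]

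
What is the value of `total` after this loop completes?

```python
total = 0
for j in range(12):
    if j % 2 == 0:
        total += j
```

Sum of even numbers 0 to 11
`total` takes the values: 0 → 2 → 6 → 12 → 20 → 30

Answer: 30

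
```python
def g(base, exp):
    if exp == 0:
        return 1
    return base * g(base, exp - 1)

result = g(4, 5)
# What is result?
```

g(4, 5) = 4 * 4 * 4 * 4 * 4 = 1024

Answer: 1024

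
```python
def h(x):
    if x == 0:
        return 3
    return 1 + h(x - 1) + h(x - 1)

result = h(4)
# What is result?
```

h(x) = 1 + 2·h(x-1), h(0)=3. Closed form: (3+1)·2^4 - 1 = 63.

Answer: 63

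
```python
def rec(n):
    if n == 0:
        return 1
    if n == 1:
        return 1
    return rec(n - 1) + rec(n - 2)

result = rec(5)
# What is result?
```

Build up from base cases: rec(0)=1, rec(1)=1, rec(2)=2, rec(3)=3, rec(4)=5, rec(5)=8

Answer: 8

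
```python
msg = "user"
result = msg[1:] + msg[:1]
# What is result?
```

Trace:
`msg = "user"` → msg = 'user'
`result = msg[1:] + msg[:1]` → result = 'seru'
So result = 'seru'

Answer: 'seru'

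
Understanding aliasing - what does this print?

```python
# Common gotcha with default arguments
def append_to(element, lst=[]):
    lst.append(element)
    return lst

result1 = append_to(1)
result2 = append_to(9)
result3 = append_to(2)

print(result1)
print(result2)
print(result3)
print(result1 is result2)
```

Key concept: mutable default argument gotcha.
Step by step:
`result1 = append_to(1)` → result1 = [1]
`result2 = append_to(9)` → result1 = [1, 9] (same object as result2); result2 = [1, 9] (same object as result1)
`result3 = append_to(2)` → result1 = [1, 9, 2] (same object as result2, result3); result2 = [1, 9, 2] (same object as result1, result3); result3 = [1, 9, 2] (same object as result1, result2)
`print(result1)` → prints [1, 9, 2]
`print(result2)` → prints [1, 9, 2]
`print(result3)` → prints [1, 9, 2]
`print(result1 is result2)` → prints True

Answer:
[1, 9, 2]
[1, 9, 2]
[1, 9, 2]
True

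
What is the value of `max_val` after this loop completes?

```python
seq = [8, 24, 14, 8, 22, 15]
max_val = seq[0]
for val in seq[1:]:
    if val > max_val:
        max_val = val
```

Maximum of [8, 24, 14, 8, 22, 15]
`max_val` takes the values: 8 → 24

Answer: 24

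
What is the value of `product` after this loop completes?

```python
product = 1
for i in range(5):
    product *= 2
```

2^5 = 32
`product` takes the values: 1 → 2 → 4 → 8 → 16 → 32

Answer: 32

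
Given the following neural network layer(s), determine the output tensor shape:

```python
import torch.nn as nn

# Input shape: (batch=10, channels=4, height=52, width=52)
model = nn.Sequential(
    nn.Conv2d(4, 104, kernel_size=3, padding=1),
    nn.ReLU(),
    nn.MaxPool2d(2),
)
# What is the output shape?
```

Input: (10, 4, 52, 52) -> after Conv2d: (10, 104, 52, 52) -> after ReLU: (10, 104, 52, 52) -> Output: (10, 104, 26, 26)

Answer: (10, 104, 26, 26)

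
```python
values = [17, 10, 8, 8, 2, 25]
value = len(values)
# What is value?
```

Trace:
`values = [17, 10, 8, 8, 2, 25]` → values = [17, 10, 8, 8, 2, 25]
`value = len(values)` → value = 6
So value = 6

Answer: 6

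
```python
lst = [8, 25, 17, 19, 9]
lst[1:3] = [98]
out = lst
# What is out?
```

Trace:
`lst = [8, 25, 17, 19, 9]` → lst = [8, 25, 17, 19, 9]
`lst[1:3] = [98]` → lst = [8, 98, 19, 9]
`out = lst` → out = [8, 98, 19, 9]
So out = [8, 98, 19, 9]

Answer: [8, 98, 19, 9]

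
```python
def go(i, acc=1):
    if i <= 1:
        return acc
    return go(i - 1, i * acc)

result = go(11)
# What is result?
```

Accumulator trace (n, acc): (11, 1) -> (10, 11) -> (9, 110) -> (8, 990) -> (7, 7920) -> (6, 55440) -> (5, 332640) -> (4, 1663200) -> (3, 6652800) -> (2, 19958400) -> (1, 39916800) -> return 39916800

Answer: 39916800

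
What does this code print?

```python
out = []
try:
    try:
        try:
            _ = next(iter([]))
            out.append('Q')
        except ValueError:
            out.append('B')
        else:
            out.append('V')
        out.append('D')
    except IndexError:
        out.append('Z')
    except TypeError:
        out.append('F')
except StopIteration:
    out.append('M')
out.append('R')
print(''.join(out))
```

Execution trace: 'M' (outer except StopIteration) → 'R' (after the try/except). Output: MR

Answer: MR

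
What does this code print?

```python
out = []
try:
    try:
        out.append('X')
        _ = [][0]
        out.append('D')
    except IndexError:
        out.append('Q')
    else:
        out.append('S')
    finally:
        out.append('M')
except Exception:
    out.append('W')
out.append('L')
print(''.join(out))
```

Execution trace: 'X' (inner try body) → 'Q' (inner except IndexError) → 'M' (inner finally) → 'L' (after the try/except). Output: XQML

Answer: XQML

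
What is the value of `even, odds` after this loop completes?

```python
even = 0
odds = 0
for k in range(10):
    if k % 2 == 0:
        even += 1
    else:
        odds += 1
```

Count evens and odds in range(10)
`even, odds` takes the values: (0, 0) → (1, 0) → (1, 1) → (2, 1) → (2, 2) → (3, 2) → (3, 3) → (4, 3) → (4, 4) → (5, 4) → (5, 5)

Answer: 5, 5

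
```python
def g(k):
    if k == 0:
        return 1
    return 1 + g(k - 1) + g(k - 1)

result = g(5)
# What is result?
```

g(k) = 1 + 2·g(k-1), g(0)=1. Closed form: (1+1)·2^5 - 1 = 63.

Answer: 63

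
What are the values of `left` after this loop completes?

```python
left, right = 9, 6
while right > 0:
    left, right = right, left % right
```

GCD of 9 and 6
`left` takes the values: 9 → 6 → 3

Answer: 3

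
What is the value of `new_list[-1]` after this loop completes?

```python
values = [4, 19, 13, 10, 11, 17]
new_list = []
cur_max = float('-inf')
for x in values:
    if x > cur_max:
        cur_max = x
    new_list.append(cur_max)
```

Running max ends at 19
`new_list` takes the values: [] → [4] → [4, 19] → [4, 19, 19] → [4, 19, 19, 19] → [4, 19, 19, 19, 19] → [4, 19, 19, 19, 19, 19]
So `new_list[-1]` = 19

Answer: 19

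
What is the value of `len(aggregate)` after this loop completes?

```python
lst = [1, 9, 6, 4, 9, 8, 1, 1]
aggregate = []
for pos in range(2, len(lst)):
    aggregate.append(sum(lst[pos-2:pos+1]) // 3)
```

Number of 3-element averages
`aggregate` takes the values: [] → [5] → [5, 6] → [5, 6, 6] → [5, 6, 6, 7] → [5, 6, 6, 7, 6] → [5, 6, 6, 7, 6, 3]
So `len(aggregate)` = 6

Answer: 6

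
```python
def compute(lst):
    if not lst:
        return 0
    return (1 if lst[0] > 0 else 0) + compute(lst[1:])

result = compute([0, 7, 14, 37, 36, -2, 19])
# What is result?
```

Count of positive elements in [0, 7, 14, 37, 36, -2, 19] = 5

Answer: 5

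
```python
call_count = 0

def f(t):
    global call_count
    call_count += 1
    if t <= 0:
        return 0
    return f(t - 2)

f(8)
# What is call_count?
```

Linear recursion stepping by 2: 5 calls from t=8 down to ≤0.

Answer: 5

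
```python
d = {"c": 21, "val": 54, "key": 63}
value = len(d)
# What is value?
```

Trace:
`d = {"c": 21, "val": 54, "key": 63}` → d = {'c': 21, 'val': 54, 'key': 63}
`value = len(d)` → value = 3
So value = 3

Answer: 3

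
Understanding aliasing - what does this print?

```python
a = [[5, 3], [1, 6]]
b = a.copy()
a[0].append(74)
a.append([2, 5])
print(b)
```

Key concept: shallow copy with nested lists.
Step by step:
`a = [[5, 3], [1, 6]]` → a = [[5, 3], [1, 6]]
`b = a.copy()` → b = [[5, 3], [1, 6]]
`a[0].append(74)` → a = [[5, 3, 74], [1, 6]]; b = [[5, 3, 74], [1, 6]]
`a.append([2, 5])` → a = [[5, 3, 74], [1, 6], [2, 5]]
`print(b)` → prints [[5, 3, 74], [1, 6]]

Answer: [[5, 3, 74], [1, 6]]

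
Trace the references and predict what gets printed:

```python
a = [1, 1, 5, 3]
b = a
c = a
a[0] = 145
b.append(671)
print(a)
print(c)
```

Key concept: multiple aliases.
Step by step:
`a = [1, 1, 5, 3]` → a = [1, 1, 5, 3]
`b = a` → b = [1, 1, 5, 3] (same object as a)
`c = a` → c = [1, 1, 5, 3] (same object as a, b)
`a[0] = 145` → a = [145, 1, 5, 3] (same object as b, c); b = [145, 1, 5, 3] (same object as a, c); c = [145, 1, 5, 3] (same object as a, b)
`b.append(671)` → a = [145, 1, 5, 3, 671] (same object as b, c); b = [145, 1, 5, 3, 671] (same object as a, c); c = [145, 1, 5, 3, 671] (same object as a, b)
`print(a)` → prints [145, 1, 5, 3, 671]
`print(c)` → prints [145, 1, 5, 3, 671]

Answer:
[145, 1, 5, 3, 671]
[145, 1, 5, 3, 671]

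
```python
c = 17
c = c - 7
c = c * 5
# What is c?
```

Trace:
`c = 17` → c = 17
`c = c - 7` → c = 10
`c = c * 5` → c = 50
So c = 50

Answer: 50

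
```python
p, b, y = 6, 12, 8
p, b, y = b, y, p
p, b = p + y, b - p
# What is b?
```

Trace:
`p, b, y = 6, 12, 8` → p = 6; b = 12; y = 8
`p, b, y = b, y, p` → p = 12; b = 8; y = 6
`p, b = p + y, b - p` → p = 18; b = -4
So b = -4

Answer: -4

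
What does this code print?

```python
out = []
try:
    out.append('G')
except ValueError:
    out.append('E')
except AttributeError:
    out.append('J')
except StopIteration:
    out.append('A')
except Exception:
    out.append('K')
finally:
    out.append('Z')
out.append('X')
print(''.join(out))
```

Execution trace: 'G' (try body, no exception) → 'Z' (finally) → 'X' (after the try/except). Output: GZX

Answer: GZX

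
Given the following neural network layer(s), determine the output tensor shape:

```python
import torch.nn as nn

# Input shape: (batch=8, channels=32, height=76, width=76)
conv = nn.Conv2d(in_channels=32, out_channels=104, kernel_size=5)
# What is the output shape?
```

Input: (8, 32, 76, 76) -> Output: (8, 104, 72, 72)

Answer: (8, 104, 72, 72)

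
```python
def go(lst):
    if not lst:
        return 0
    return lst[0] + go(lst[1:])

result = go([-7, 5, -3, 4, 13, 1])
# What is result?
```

(-7) + 5 + (-3) + 4 + 13 + 1 + 0 = 13

Answer: 13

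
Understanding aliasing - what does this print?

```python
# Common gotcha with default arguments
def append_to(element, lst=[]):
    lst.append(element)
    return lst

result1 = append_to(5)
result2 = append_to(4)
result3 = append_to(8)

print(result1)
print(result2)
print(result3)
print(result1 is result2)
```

Key concept: mutable default argument gotcha.
Step by step:
`result1 = append_to(5)` → result1 = [5]
`result2 = append_to(4)` → result1 = [5, 4] (same object as result2); result2 = [5, 4] (same object as result1)
`result3 = append_to(8)` → result1 = [5, 4, 8] (same object as result2, result3); result2 = [5, 4, 8] (same object as result1, result3); result3 = [5, 4, 8] (same object as result1, result2)
`print(result1)` → prints [5, 4, 8]
`print(result2)` → prints [5, 4, 8]
`print(result3)` → prints [5, 4, 8]
`print(result1 is result2)` → prints True

Answer:
[5, 4, 8]
[5, 4, 8]
[5, 4, 8]
True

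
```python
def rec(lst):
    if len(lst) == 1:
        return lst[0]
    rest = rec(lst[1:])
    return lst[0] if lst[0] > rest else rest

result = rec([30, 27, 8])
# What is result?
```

Recursive max over [30, 27, 8] = 30

Answer: 30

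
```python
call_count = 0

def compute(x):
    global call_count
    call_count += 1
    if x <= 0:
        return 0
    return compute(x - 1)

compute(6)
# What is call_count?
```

Linear recursion stepping by 1: 7 calls from x=6 down to ≤0.

Answer: 7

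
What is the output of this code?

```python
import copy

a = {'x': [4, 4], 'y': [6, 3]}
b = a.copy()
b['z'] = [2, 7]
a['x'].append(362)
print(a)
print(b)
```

Key concept: shallow copy of dict with mutable values.
Step by step:
`a = {'x': [4, 4], 'y': [6, 3]}` → a = {'x': [4, 4], 'y': [6, 3]}
`b = a.copy()` → b = {'x': [4, 4], 'y': [6, 3]}
`b['z'] = [2, 7]` → b = {'x': [4, 4], 'y': [6, 3], 'z': [2, 7]}
`a['x'].append(362)` → a = {'x': [4, 4, 362], 'y': [6, 3]}; b = {'x': [4, 4, 362], 'y': [6, 3], 'z': [2, 7]}
`print(a)` → prints {'x': [4, 4, 362], 'y': [6, 3]}
`print(b)` → prints {'x': [4, 4, 362], 'y': [6, 3], 'z': [2, 7]}

Answer:
{'x': [4, 4, 362], 'y': [6, 3]}
{'x': [4, 4, 362], 'y': [6, 3], 'z': [2, 7]}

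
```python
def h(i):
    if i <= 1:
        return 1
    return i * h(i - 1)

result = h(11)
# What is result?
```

h(11) = 11 * 10 * 9 * 8 * 7 * 6 * 5 * 4 * 3 * 2 * 1 = 39916800

Answer: 39916800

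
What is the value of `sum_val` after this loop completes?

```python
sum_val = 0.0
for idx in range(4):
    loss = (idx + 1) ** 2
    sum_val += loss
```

Sum of squared losses 1² + 2² + ... + 4²
`sum_val` takes the values: 0.0 → 1.0 → 5.0 → 14.0 → 30.0

Answer: 30.0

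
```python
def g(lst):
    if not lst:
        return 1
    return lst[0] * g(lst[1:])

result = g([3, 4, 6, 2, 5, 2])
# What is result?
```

Product over [3, 4, 6, 2, 5, 2] = 3 * 4 * 6 * 2 * 5 * 2 = 1440

Answer: 1440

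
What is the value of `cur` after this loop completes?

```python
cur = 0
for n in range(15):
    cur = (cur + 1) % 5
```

Increment mod 5, 15 times = 0
`cur` takes the values: 0 → 1 → 2 → 3 → 4 → 0 → 1 → 2 → 3 → 4 → 0 → 1 → 2 → 3 → 4 → 0

Answer: 0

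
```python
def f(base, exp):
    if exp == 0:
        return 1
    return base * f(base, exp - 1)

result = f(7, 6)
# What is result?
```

f(7, 6) = 7 * 7 * 7 * 7 * 7 * 7 = 117649

Answer: 117649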